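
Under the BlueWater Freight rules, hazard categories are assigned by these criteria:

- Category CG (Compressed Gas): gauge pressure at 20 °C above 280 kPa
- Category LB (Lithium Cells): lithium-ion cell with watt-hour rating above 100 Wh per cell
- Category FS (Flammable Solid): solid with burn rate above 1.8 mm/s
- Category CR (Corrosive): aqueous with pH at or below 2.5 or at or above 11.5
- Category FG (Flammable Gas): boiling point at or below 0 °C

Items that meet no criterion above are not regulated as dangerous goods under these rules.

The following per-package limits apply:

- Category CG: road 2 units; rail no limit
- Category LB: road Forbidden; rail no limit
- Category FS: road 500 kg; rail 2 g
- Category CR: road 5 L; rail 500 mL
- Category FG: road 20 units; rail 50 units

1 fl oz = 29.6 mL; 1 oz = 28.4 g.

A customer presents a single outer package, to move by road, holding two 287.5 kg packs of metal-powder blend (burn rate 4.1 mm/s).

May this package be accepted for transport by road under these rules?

No

Burn rate 4.1 mm/s meets the Category FS criterion (Flammable Solid), so the metal-powder blend is Category FS.
Category FS quantity: two 287.5 kg packs = 575 kg.
That exceeds the Category FS road limit of 500 kg.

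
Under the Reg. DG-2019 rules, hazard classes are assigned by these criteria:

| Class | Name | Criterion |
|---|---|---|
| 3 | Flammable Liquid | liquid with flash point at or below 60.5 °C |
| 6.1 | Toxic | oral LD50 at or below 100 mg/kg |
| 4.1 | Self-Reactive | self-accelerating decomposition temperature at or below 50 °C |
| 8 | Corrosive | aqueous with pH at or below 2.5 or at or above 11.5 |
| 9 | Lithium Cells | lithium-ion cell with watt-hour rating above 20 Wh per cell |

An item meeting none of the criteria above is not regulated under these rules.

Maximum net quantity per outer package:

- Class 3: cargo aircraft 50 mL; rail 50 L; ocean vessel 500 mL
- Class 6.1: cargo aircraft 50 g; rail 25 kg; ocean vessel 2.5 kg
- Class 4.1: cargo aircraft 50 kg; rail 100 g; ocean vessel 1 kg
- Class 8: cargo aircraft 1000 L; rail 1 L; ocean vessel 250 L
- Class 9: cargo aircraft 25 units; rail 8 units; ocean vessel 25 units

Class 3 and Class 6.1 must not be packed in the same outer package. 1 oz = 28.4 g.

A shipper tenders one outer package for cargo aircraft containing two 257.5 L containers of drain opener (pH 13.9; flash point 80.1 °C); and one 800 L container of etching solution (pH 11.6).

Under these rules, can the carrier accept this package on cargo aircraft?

No

The drain opener has pH 13.9, which is ≥ 11.5, so it is Class 8 (Corrosive).
Etching solution: pH 11.6 ≥ 11.5 → Class 8 (Corrosive).
Total Class 8: (two 257.5 L containers = 515 L) + 800 L = 1315 L.
1315 L exceeds the cargo aircraft limit of 1000 L for Class 8.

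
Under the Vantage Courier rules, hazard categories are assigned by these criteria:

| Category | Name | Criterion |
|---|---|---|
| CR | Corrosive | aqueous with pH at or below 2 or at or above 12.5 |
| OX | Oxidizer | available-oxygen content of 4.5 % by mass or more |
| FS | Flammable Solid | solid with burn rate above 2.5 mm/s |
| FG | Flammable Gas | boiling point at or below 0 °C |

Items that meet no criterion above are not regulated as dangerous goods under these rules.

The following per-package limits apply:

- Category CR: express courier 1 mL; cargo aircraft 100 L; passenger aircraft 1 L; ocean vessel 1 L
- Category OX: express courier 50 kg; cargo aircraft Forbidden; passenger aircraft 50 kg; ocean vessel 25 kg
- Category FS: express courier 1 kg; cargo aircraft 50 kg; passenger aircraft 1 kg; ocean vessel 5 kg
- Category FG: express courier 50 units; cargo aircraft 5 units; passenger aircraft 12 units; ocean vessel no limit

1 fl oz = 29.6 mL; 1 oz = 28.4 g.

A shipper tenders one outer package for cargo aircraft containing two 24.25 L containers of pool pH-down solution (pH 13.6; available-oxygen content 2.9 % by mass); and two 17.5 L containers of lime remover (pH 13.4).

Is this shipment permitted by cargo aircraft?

With pH 13.6 (≥ 12.5), the pool pH-down solution falls in Category CR.
With pH 13.4 (≥ 12.5), the lime remover falls in Category CR.
Total Category CR: (two 24.25 L containers = 48.5 L) + (two 17.5 L containers = 35 L) = 83.5 L.
83.5 L ≤ 100 L (cargo aircraft limit, Category CR) — within limit.

Yes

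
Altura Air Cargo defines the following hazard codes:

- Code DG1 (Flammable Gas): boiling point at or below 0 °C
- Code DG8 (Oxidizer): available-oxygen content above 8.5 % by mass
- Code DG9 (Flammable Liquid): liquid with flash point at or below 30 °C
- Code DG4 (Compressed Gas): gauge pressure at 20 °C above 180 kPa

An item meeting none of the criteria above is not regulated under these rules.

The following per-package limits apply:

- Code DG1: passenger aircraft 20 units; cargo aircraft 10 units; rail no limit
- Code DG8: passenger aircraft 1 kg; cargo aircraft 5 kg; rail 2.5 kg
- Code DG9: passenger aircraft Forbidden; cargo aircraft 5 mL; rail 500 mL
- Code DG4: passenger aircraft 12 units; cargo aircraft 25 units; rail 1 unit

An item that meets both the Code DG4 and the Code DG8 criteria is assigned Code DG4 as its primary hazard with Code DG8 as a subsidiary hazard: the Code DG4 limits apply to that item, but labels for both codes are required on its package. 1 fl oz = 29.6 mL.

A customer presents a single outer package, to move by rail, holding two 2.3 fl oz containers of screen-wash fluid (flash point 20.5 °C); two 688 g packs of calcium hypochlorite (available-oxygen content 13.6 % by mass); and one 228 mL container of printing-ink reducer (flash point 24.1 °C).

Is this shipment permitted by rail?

Yes

With flash point 20.5 °C (≤ 30 °C), the screen-wash fluid falls in Code DG9.
The calcium hypochlorite has available-oxygen content 13.6 % by mass, which is > 8.5 % by mass, so it is Code DG8 (Oxidizer).
Printing-ink reducer: flash point 24.1 °C ≤ 30 °C → Code DG9 (Flammable Liquid).
Total Code DG9: (two 2.3 fl oz containers = 136.16 mL) + 228 mL = 364.16 mL.
That is within the Code DG9 rail limit of 500 mL.
Code DG8 quantity: two 688 g packs = 1.376 kg.
1.376 kg ≤ 2.5 kg (rail limit, Code DG8) — within limit.
Every hazard code is within its rail limit and no segregation rule is violated.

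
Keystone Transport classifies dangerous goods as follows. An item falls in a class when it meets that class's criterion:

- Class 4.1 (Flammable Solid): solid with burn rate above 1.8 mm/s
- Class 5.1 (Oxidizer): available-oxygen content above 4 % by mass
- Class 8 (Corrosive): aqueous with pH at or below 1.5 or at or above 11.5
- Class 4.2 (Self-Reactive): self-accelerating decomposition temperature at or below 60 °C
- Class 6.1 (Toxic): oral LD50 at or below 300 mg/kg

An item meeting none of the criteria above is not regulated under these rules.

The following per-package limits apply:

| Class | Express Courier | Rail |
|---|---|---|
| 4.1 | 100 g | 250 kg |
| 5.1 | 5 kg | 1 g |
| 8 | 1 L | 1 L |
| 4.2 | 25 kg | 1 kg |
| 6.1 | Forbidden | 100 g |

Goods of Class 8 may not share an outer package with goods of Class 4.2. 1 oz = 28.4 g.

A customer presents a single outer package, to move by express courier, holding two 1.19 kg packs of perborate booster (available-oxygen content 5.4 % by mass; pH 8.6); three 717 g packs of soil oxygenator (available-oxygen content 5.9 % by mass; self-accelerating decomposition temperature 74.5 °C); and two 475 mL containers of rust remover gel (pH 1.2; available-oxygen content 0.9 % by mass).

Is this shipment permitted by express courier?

Available-oxygen content 5.4 % by mass meets the Class 5.1 criterion (Oxidizer), so the perborate booster is Class 5.1.
Soil oxygenator: available-oxygen content 5.9 % by mass > 4 % by mass → Class 5.1 (Oxidizer).
pH 1.2 meets the Class 8 criterion (Corrosive), so the rust remover gel is Class 8.
Total Class 5.1: (two 1.19 kg packs = 2.38 kg) + (three 717 g packs = 2.151 kg) = 4.531 kg.
4.531 kg ≤ 5 kg (express courier limit, Class 5.1) — within limit.
Class 8 quantity: two 475 mL containers = 950 mL.
950 mL ≤ 1 L (express courier limit, Class 8) — within limit.
The segregation rule (Class 8 with Class 4.2) does not apply to Class 5.1 with Class 8.
Every hazard class is within its express courier limit and no segregation rule is violated.

Yes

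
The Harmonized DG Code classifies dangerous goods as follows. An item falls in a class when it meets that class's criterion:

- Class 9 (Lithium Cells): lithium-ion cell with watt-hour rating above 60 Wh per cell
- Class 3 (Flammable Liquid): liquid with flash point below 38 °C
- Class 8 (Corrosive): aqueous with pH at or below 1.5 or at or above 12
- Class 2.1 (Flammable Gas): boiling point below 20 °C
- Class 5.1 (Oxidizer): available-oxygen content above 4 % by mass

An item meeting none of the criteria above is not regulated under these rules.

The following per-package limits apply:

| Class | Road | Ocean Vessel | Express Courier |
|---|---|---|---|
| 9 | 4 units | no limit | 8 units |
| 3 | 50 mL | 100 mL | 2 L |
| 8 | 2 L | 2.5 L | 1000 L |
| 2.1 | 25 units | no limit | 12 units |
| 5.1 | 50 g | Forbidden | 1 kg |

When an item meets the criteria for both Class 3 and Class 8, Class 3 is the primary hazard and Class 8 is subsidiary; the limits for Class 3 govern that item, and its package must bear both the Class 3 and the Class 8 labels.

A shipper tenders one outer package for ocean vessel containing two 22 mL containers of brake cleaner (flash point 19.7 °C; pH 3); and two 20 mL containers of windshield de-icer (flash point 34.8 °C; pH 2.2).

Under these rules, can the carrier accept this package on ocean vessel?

With flash point 19.7 °C (< 38 °C), the brake cleaner falls in Class 3.
With flash point 34.8 °C (< 38 °C), the windshield de-icer falls in Class 3.
Class 3 net quantity: (two 22 mL containers = 44 mL) + (two 20 mL containers = 40 mL) = 84 mL.
That is within the Class 3 ocean vessel limit of 100 mL.

Yes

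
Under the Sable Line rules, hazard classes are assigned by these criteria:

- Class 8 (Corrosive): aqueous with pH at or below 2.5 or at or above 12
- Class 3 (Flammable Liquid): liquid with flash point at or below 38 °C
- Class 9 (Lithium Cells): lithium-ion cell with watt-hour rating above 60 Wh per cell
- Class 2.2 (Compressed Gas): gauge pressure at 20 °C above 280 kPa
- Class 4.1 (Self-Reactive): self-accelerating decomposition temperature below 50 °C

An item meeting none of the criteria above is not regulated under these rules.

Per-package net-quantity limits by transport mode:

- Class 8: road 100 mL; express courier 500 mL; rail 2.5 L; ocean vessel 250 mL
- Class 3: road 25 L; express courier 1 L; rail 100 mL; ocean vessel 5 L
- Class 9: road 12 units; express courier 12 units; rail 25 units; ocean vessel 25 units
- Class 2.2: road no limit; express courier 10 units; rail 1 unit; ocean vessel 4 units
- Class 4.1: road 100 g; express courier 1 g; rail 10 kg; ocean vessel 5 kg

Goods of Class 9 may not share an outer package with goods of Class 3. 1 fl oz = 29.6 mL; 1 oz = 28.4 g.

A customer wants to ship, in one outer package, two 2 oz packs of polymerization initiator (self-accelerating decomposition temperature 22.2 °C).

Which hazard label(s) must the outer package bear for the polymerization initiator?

With self-accelerating decomposition temperature 22.2 °C (< 50 °C), the polymerization initiator falls in Class 4.1.
Only the Class 4.1 label is required.

Class 4.1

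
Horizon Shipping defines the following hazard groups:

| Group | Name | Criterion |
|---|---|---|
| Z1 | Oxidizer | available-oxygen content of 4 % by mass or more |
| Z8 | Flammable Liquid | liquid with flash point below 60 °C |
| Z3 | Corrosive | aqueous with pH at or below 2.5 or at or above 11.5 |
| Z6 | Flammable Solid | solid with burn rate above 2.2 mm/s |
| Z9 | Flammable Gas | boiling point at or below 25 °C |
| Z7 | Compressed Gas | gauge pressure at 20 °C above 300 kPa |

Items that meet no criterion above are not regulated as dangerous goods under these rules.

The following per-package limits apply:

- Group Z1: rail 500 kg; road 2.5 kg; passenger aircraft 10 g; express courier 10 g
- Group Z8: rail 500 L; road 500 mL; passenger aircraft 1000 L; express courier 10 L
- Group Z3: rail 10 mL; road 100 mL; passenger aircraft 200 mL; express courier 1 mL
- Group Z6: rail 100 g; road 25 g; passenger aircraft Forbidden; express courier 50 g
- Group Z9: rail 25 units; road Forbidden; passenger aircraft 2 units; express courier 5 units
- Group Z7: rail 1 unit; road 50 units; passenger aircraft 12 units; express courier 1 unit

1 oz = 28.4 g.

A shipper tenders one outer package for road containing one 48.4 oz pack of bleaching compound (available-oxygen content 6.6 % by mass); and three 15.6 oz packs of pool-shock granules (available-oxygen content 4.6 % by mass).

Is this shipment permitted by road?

Bleaching compound: available-oxygen content 6.6 % by mass ≥ 4 % by mass → Group Z1 (Oxidizer).
Available-oxygen content 4.6 % by mass meets the Group Z1 criterion (Oxidizer), so the pool-shock granules are Group Z1.
Group Z1 net quantity: (one 48.4 oz pack = 1374.56 g) + (three 15.6 oz packs = 1329.12 g) = 2703.68 g.
2703.68 g exceeds the road limit of 2.5 kg for Group Z1.

No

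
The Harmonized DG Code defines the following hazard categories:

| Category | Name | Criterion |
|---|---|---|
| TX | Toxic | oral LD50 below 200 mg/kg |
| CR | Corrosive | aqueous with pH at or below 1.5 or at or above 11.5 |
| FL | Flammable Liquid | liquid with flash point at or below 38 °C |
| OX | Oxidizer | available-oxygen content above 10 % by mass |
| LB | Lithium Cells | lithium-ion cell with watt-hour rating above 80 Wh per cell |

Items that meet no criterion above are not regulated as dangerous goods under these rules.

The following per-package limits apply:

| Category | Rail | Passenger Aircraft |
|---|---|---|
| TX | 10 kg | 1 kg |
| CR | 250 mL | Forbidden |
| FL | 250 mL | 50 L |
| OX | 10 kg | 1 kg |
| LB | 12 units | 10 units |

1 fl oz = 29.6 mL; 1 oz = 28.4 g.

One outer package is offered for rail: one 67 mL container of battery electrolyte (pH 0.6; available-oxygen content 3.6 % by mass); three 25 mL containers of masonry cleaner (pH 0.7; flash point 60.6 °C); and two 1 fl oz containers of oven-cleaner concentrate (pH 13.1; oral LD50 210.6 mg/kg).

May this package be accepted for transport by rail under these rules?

Yes

With pH 0.6 (≤ 1.5), the battery electrolyte falls in Category CR.
Masonry cleaner: pH 0.7 ≤ 1.5 → Category CR (Corrosive).
pH 13.1 meets the Category CR criterion (Corrosive), so the oven-cleaner concentrate is Category CR.
Category CR net quantity: 67 mL + (three 25 mL containers = 75 mL) + (two 1 fl oz containers = 59.2 mL) = 201.2 mL.
201.2 mL ≤ 250 mL (rail limit, Category CR) — within limit.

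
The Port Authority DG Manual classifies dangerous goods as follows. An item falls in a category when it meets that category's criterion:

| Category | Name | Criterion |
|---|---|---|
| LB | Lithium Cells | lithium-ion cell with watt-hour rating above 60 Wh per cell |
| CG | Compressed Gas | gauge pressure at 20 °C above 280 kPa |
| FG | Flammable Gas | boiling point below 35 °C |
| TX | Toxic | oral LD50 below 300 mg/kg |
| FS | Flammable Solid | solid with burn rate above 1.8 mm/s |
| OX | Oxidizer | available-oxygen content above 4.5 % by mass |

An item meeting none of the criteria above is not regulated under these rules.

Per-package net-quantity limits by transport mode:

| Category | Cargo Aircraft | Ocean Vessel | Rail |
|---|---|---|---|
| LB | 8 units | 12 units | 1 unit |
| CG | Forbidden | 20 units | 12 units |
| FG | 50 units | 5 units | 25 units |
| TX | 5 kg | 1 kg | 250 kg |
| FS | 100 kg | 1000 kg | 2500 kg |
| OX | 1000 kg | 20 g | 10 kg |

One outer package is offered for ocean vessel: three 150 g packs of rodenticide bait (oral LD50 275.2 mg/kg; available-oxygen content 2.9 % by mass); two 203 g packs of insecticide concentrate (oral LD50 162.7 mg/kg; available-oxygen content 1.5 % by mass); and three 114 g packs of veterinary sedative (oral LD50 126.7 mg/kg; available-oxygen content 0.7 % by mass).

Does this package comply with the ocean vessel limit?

Rodenticide bait: oral LD50 275.2 mg/kg < 300 mg/kg → Category TX (Toxic).
Oral LD50 162.7 mg/kg meets the Category TX criterion (Toxic), so the insecticide concentrate is Category TX.
Veterinary sedative: oral LD50 126.7 mg/kg < 300 mg/kg → Category TX (Toxic).
Category TX net quantity: (three 150 g packs = 450 g) + (two 203 g packs = 406 g) + (three 114 g packs = 342 g) = 1.198 kg.
1.198 kg exceeds the ocean vessel limit of 1 kg for Category TX.

No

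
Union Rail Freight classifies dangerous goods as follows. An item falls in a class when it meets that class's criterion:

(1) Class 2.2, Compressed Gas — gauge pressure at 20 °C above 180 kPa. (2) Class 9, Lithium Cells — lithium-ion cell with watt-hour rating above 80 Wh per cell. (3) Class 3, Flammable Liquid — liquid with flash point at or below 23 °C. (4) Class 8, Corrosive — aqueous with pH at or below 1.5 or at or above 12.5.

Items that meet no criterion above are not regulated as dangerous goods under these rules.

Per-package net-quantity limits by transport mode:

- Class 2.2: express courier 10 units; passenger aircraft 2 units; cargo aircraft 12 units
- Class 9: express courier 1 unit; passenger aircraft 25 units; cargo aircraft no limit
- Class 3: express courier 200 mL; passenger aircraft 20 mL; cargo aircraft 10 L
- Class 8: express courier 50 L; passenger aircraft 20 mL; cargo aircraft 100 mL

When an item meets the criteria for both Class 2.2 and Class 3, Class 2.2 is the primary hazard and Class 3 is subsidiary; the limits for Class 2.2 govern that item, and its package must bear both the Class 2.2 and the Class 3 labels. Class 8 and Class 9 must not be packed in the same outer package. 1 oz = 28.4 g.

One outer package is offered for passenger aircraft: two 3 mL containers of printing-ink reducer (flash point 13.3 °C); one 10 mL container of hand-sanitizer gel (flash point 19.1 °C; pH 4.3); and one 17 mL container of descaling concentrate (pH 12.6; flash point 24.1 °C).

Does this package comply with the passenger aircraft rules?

Yes

Flash point 13.3 °C meets the Class 3 criterion (Flammable Liquid), so the printing-ink reducer is Class 3.
Hand-sanitizer gel: flash point 19.1 °C ≤ 23 °C → Class 3 (Flammable Liquid).
With pH 12.6 (≥ 12.5), the descaling concentrate falls in Class 8.
Class 8 quantity: 17 mL.
17 mL is within the passenger aircraft limit of 20 mL for Class 8.
Total Class 3: (two 3 mL containers = 6 mL) + 10 mL = 16 mL.
16 mL ≤ 20 mL (passenger aircraft limit, Class 3) — within limit.
The segregation rule (Class 8 with Class 9) does not apply to Class 8 with Class 3.
Every hazard class is within its passenger aircraft limit and no segregation rule is violated.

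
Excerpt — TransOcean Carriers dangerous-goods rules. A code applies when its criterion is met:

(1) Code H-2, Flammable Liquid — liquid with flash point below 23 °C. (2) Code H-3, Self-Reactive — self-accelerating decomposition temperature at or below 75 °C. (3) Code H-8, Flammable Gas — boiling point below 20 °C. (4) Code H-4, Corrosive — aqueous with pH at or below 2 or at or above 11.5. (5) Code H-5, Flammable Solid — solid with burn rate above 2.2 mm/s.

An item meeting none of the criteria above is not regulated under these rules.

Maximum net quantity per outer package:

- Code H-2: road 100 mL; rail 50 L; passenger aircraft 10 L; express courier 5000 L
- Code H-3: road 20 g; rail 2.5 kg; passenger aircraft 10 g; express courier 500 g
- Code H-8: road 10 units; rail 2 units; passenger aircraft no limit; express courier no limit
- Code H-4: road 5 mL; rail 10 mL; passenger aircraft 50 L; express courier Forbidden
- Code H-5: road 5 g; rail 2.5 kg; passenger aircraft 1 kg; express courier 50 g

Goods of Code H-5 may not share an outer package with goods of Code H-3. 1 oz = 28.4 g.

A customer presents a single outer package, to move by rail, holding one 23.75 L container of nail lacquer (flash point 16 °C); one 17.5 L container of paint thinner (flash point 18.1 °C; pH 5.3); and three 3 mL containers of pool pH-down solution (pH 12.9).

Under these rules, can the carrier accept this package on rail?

Yes

Nail lacquer: flash point 16 °C < 23 °C → Code H-2 (Flammable Liquid).
With flash point 18.1 °C (< 23 °C), the paint thinner falls in Code H-2.
pH 12.9 meets the Code H-4 criterion (Corrosive), so the pool pH-down solution is Code H-4.
Total Code H-2: 23.75 L + 17.5 L = 41.25 L.
41.25 L ≤ 50 L (rail limit, Code H-2) — within limit.
Code H-4 quantity: three 3 mL containers = 9 mL.
That is within the Code H-4 rail limit of 10 mL.
The segregation rule (Code H-5 with Code H-3) does not apply to Code H-2 with Code H-4.
Every hazard code is within its rail limit and no segregation rule is violated.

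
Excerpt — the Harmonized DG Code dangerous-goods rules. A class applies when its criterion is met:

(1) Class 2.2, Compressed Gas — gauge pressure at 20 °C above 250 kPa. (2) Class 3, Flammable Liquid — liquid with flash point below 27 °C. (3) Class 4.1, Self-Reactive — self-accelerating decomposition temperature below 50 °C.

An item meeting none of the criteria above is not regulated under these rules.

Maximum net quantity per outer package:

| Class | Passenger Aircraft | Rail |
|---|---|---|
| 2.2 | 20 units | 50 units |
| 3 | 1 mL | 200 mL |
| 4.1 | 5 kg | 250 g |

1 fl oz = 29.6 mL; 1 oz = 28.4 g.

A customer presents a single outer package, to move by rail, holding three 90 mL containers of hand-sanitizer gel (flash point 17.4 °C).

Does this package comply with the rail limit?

No

The hand-sanitizer gel has flash point 17.4 °C, which is < 27 °C, so it is Class 3 (Flammable Liquid).
Class 3 quantity: three 90 mL containers = 270 mL.
That exceeds the Class 3 rail limit of 200 mL.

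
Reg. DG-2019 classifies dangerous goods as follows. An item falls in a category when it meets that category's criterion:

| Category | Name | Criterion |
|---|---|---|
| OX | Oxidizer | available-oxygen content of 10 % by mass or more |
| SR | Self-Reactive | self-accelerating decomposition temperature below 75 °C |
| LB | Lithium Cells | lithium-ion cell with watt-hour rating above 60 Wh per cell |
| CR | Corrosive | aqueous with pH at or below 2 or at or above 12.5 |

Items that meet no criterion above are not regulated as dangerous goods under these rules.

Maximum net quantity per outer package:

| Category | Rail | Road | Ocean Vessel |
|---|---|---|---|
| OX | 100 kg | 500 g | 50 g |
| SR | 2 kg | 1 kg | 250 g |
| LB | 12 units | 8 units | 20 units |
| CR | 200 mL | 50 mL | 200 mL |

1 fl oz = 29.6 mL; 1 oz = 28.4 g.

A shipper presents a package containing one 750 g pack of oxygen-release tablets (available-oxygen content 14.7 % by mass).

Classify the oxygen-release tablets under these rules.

With available-oxygen content 14.7 % by mass (≥ 10 % by mass), the oxygen-release tablets fall in Category OX.

Category OX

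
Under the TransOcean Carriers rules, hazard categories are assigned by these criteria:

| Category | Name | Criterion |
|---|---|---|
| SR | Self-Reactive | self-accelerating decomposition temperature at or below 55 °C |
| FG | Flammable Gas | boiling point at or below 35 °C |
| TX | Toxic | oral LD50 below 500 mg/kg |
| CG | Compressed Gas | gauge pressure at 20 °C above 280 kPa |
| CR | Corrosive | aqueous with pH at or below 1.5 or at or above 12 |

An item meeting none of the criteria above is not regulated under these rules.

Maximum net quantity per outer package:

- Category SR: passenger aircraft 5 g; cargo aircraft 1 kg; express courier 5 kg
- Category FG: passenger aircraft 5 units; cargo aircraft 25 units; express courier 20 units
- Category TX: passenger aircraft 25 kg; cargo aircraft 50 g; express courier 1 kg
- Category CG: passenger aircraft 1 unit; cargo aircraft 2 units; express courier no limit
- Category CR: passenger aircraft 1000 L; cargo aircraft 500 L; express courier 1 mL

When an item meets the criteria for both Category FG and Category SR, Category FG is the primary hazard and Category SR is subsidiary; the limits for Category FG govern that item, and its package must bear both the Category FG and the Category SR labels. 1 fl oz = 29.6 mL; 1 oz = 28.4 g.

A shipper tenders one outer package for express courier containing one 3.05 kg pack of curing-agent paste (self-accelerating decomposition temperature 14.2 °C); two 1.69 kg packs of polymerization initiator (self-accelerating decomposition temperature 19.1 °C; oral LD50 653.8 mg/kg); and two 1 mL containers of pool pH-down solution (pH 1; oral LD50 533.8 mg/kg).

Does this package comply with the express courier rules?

No

With self-accelerating decomposition temperature 14.2 °C (≤ 55 °C), the curing-agent paste falls in Category SR.
Self-accelerating decomposition temperature 19.1 °C meets the Category SR criterion (Self-Reactive), so the polymerization initiator is Category SR.
The pool pH-down solution has pH 1, which is ≤ 1.5, so it is Category CR (Corrosive).
Total Category SR: 3.05 kg + (two 1.69 kg packs = 3.38 kg) = 6.43 kg.
6.43 kg > 5 kg (express courier limit, Category SR) — over the limit.
Category CR quantity: two 1 mL containers = 2 mL.
That exceeds the Category CR express courier limit of 1 mL.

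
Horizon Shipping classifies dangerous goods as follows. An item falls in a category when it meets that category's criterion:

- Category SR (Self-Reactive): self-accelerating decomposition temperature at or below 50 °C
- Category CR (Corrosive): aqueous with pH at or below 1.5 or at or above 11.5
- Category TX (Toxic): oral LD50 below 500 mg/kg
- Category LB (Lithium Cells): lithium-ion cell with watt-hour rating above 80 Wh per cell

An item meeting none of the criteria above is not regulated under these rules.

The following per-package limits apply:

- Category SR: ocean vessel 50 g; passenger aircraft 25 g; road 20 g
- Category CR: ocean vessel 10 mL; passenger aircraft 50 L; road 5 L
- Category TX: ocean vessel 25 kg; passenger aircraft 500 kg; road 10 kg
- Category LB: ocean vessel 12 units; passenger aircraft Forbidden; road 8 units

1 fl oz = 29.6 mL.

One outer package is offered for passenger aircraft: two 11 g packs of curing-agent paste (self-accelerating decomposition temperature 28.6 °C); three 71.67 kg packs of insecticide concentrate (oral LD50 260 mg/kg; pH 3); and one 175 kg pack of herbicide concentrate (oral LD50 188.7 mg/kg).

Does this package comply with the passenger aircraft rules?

Yes

The curing-agent paste has self-accelerating decomposition temperature 28.6 °C, which is ≤ 50 °C, so it is Category SR (Self-Reactive).
Insecticide concentrate: oral LD50 260 mg/kg < 500 mg/kg → Category TX (Toxic).
Herbicide concentrate: oral LD50 188.7 mg/kg < 500 mg/kg → Category TX (Toxic).
Total Category TX: (three 71.67 kg packs = 215.01 kg) + 175 kg = 390.01 kg.
390.01 kg ≤ 500 kg (passenger aircraft limit, Category TX) — within limit.
Category SR quantity: two 11 g packs = 22 g.
22 g ≤ 25 g (passenger aircraft limit, Category SR) — within limit.
Every hazard category is within its passenger aircraft limit and no segregation rule is violated.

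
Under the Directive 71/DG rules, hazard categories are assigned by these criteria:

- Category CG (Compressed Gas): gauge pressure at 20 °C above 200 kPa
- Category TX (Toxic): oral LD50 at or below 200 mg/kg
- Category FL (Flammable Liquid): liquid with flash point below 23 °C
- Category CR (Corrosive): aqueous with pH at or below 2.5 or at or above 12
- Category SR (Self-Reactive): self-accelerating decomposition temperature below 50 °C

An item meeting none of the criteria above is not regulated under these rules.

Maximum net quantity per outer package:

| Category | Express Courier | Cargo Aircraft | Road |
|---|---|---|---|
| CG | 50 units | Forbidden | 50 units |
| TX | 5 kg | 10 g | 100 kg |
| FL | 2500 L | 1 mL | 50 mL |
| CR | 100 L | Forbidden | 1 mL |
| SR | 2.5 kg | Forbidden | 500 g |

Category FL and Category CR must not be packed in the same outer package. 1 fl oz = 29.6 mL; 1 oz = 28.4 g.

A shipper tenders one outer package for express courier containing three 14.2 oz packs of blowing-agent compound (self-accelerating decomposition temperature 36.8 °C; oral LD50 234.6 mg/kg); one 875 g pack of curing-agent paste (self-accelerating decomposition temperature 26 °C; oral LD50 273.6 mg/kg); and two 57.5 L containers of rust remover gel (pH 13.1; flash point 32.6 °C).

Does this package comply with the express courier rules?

No

The blowing-agent compound has self-accelerating decomposition temperature 36.8 °C, which is < 50 °C, so it is Category SR (Self-Reactive).
Self-accelerating decomposition temperature 26 °C meets the Category SR criterion (Self-Reactive), so the curing-agent paste is Category SR.
pH 13.1 meets the Category CR criterion (Corrosive), so the rust remover gel is Category CR.
Category CR quantity: two 57.5 L containers = 115 L.
115 L > 100 L (express courier limit, Category CR) — over the limit.
Category SR net quantity: (three 14.2 oz packs = 1209.84 g) + 875 g = 2084.84 g.
That is within the Category SR express courier limit of 2.5 kg.
The segregation rule (Category FL with Category CR) does not apply to Category CR with Category SR.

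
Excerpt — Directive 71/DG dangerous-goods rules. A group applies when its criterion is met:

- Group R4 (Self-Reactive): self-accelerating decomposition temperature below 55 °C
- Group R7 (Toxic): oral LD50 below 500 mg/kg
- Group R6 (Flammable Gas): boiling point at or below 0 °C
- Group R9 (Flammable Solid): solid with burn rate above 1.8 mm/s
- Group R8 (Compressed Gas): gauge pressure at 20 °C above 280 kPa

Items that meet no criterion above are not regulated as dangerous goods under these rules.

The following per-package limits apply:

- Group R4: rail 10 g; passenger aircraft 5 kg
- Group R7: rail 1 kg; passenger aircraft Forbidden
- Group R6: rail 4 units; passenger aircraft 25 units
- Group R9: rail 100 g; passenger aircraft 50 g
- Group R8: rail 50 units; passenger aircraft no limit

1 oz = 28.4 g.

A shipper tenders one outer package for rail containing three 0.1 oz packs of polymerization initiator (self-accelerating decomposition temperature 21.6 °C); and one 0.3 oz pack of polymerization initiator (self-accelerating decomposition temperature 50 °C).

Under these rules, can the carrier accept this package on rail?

Self-accelerating decomposition temperature 21.6 °C meets the Group R4 criterion (Self-Reactive), so the polymerization initiator is Group R4.
Polymerization initiator: self-accelerating decomposition temperature 50 °C < 55 °C → Group R4 (Self-Reactive).
Group R4 net quantity: (three 0.1 oz packs = 8.52 g) + (one 0.3 oz pack = 8.52 g) = 17.04 g.
That exceeds the Group R4 rail limit of 10 g.

No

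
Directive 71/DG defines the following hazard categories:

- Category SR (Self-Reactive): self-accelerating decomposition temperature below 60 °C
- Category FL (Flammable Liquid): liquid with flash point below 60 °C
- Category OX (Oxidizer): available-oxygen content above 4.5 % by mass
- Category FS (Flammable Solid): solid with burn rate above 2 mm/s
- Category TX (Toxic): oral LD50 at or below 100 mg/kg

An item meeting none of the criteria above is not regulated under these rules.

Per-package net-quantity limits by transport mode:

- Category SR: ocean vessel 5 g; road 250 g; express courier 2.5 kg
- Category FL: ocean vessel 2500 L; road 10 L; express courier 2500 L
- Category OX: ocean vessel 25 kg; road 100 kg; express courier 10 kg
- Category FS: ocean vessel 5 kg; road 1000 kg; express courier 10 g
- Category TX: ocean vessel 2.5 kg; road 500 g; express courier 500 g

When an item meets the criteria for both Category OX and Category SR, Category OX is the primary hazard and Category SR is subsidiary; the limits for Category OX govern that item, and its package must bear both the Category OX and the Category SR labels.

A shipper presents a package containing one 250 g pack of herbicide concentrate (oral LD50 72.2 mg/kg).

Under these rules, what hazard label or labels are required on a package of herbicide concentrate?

Oral LD50 72.2 mg/kg meets the Category TX criterion (Toxic), so the herbicide concentrate is Category TX.
Only the Category TX label is required.

Category TX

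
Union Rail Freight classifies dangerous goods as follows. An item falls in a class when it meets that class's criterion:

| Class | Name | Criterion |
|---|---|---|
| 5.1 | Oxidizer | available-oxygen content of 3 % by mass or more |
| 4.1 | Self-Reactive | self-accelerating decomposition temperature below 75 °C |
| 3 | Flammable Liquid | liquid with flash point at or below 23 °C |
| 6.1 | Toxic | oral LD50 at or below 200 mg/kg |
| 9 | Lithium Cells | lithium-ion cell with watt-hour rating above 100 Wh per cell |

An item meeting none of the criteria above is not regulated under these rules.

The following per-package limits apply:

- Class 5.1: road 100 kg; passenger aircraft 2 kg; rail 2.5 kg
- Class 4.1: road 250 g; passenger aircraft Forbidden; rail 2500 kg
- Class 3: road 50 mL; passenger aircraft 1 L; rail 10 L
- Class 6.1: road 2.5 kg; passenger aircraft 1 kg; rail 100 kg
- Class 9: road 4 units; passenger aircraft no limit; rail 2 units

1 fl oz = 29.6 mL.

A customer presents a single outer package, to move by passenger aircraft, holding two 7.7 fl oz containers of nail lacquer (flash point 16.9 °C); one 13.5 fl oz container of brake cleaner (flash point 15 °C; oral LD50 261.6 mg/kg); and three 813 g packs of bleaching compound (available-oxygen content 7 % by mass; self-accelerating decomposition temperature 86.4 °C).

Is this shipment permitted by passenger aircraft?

No

Flash point 16.9 °C meets the Class 3 criterion (Flammable Liquid), so the nail lacquer is Class 3.
Flash point 15 °C meets the Class 3 criterion (Flammable Liquid), so the brake cleaner is Class 3.
Available-oxygen content 7 % by mass meets the Class 5.1 criterion (Oxidizer), so the bleaching compound is Class 5.1.
Class 3 net quantity: (two 7.7 fl oz containers = 455.84 mL) + (one 13.5 fl oz container = 399.6 mL) = 855.44 mL.
That is within the Class 3 passenger aircraft limit of 1 L.
Class 5.1 quantity: three 813 g packs = 2.439 kg.
That exceeds the Class 5.1 passenger aircraft limit of 2 kg.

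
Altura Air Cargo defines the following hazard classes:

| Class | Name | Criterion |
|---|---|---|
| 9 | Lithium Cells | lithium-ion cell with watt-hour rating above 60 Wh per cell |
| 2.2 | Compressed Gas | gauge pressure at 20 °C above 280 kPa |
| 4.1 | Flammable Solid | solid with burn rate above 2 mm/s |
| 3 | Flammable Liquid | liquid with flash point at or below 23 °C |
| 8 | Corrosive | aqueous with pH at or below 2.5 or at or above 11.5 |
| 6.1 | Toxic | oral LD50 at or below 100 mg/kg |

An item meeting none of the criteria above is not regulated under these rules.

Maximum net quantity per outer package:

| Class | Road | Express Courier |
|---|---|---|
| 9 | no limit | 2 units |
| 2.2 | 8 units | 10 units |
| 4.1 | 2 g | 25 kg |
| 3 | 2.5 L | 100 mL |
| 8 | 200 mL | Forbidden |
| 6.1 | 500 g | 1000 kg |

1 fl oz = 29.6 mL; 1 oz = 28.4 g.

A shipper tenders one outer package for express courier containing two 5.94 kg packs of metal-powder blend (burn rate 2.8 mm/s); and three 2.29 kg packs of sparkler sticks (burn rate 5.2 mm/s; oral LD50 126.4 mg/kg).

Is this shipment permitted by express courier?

Yes

With burn rate 2.8 mm/s (> 2 mm/s), the metal-powder blend falls in Class 4.1.
The sparkler sticks have burn rate 5.2 mm/s, which is > 2 mm/s, so they are Class 4.1 (Flammable Solid).
Total Class 4.1: (two 5.94 kg packs = 11.88 kg) + (three 2.29 kg packs = 6.87 kg) = 18.75 kg.
That is within the Class 4.1 express courier limit of 25 kg.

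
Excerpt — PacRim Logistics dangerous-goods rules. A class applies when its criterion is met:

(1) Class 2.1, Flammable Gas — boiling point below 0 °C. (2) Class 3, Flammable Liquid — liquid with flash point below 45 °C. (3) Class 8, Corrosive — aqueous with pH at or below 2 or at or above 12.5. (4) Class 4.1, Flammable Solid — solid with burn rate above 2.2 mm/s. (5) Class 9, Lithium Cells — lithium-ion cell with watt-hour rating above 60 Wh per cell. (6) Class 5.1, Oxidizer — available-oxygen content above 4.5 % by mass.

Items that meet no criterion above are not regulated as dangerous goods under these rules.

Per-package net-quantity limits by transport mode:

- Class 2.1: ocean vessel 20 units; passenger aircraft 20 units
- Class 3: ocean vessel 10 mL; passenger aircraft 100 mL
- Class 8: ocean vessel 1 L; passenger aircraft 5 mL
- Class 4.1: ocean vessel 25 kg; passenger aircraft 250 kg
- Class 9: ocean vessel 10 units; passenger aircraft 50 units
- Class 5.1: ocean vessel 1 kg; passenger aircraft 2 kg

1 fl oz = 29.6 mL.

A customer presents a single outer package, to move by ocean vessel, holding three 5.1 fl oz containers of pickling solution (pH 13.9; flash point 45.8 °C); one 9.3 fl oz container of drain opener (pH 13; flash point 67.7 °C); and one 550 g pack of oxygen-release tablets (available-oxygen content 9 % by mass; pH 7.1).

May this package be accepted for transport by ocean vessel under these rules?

Yes

Pickling solution: pH 13.9 ≥ 12.5 → Class 8 (Corrosive).
With pH 13 (≥ 12.5), the drain opener falls in Class 8.
With available-oxygen content 9 % by mass (> 4.5 % by mass), the oxygen-release tablets fall in Class 5.1.
Class 8 net quantity: (three 5.1 fl oz containers = 452.88 mL) + (one 9.3 fl oz container = 275.28 mL) = 728.16 mL.
728.16 mL is within the ocean vessel limit of 1 L for Class 8.
Class 5.1 quantity: 550 g.
550 g ≤ 1 kg (ocean vessel limit, Class 5.1) — within limit.
Every hazard class is within its ocean vessel limit and no segregation rule is violated.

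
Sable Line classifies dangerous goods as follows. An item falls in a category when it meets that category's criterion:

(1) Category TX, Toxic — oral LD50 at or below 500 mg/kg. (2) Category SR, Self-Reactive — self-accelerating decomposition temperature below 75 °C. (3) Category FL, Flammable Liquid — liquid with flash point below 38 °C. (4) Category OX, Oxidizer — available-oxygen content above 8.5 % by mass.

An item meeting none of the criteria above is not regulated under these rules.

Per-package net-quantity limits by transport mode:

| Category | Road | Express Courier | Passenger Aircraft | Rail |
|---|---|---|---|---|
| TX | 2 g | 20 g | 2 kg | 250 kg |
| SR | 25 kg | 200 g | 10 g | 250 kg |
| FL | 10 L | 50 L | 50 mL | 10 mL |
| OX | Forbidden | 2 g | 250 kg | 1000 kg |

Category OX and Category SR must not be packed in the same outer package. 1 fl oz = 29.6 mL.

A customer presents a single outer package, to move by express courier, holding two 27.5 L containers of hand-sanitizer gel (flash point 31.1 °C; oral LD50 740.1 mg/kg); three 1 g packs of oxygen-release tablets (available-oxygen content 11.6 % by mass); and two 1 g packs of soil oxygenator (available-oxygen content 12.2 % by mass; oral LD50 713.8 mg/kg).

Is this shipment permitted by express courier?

Hand-sanitizer gel: flash point 31.1 °C < 38 °C → Category FL (Flammable Liquid).
Oxygen-release tablets: available-oxygen content 11.6 % by mass > 8.5 % by mass → Category OX (Oxidizer).
The soil oxygenator has available-oxygen content 12.2 % by mass, which is > 8.5 % by mass, so it is Category OX (Oxidizer).
Category OX net quantity: (three 1 g packs = 3 g) + (two 1 g packs = 2 g) = 5 g.
5 g exceeds the express courier limit of 2 g for Category OX.
Category FL quantity: two 27.5 L containers = 55 L.
55 L > 50 L (express courier limit, Category FL) — over the limit.
The segregation rule (Category OX with Category SR) does not apply to Category OX with Category FL.

No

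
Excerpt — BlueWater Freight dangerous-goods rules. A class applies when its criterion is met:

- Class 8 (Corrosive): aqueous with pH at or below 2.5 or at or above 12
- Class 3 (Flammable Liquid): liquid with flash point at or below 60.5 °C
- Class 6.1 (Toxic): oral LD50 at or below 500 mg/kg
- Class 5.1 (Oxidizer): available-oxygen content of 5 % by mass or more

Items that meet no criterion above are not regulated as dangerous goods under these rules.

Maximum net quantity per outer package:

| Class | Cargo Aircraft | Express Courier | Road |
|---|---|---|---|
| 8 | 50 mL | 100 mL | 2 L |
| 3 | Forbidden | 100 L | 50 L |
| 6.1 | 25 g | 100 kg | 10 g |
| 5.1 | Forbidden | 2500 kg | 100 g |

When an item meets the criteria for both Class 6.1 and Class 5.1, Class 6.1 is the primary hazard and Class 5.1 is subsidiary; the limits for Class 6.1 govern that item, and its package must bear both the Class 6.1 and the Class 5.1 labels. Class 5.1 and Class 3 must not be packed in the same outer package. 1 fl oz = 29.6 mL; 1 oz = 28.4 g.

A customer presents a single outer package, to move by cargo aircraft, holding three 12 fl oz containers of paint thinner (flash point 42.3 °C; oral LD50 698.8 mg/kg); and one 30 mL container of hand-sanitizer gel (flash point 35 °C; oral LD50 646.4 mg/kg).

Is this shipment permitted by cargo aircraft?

With flash point 42.3 °C (≤ 60.5 °C), the paint thinner falls in Class 3.
Flash point 35 °C meets the Class 3 criterion (Flammable Liquid), so the hand-sanitizer gel is Class 3.
Total Class 3: (three 12 fl oz containers = 1065.6 mL) + 30 mL = 1095.6 mL.
By cargo aircraft, Class 3 is Forbidden regardless of quantity.

No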